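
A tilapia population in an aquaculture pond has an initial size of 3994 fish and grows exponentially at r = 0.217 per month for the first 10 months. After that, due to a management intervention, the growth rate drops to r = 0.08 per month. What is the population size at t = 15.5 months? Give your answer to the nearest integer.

54315 fish

Phase 1: N(10) = 3994·e^(0.217×10) = 3994·e^2.17 = 34980.6.
Phase 2 runs for 15.5 − 10 = 5.5 months at r = 0.08.
N(15.5) = 34980.6·e^(0.08×5.5) = 34980.6·e^0.44 = 54314.6.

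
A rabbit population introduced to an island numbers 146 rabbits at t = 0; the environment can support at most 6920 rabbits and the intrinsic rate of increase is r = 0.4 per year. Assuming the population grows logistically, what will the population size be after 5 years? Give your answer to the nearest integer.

A = (K − N₀)/N₀ = (6920 − 146)/146 = 46.397.
N(t) = K/(1 + A·e^(−rt)) = 6920/(1 + 46.397×e^(−0.4×5)).
e^(−2) = 0.13534; denominator = 1 + 46.397×0.13534 = 7.2792.
N = 6920/7.2792 = 950.656.

951 rabbits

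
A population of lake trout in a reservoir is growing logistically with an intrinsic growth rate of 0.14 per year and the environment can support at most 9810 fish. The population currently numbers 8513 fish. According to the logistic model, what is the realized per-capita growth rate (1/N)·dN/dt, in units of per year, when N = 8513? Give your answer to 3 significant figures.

0.0185 per year

(1/N)·dN/dt = r(1 − N/K) = 0.14 × (1 − 8513/9810).
= 0.14 × 0.13221 = 0.01851.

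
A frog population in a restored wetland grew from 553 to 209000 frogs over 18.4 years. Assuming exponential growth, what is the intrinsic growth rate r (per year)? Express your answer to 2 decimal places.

From N(t) = N₀·e^(rt): e^(r·18.4) = 209000/553 = 377.94.
r·18.4 = ln(377.94) = 5.9347, so r = 5.9347/18.4 = 0.32254.

0.32 per year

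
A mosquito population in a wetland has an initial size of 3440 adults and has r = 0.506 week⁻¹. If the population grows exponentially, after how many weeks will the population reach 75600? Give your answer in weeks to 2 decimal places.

Set N₀·e^(rt) = 75600: e^(0.506·t) = 75600/3440 = 21.977.
0.506·t = ln(21.977) = 3.09, so t = 3.09/0.506 = 6.1067.

6.11 weeks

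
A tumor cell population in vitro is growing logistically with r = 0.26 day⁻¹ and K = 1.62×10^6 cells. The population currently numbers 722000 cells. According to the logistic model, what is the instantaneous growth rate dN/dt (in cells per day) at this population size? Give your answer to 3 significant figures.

dN/dt = rN(1 − N/K) = 0.26 × 722000 × (1 − 722000/1.62×10^6).
1 − 722000/1.62×10^6 = 0.55432; dN/dt = 0.26 × 722000 × 0.55432 = 1.04057×10^5.

104000 cells per day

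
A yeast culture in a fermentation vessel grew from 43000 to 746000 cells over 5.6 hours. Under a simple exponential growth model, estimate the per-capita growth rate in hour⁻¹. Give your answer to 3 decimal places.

0.510 per hour

From N(t) = N₀·e^(rt): e^(r·5.6) = 746000/43000 = 17.349.
r·5.6 = ln(17.349) = 2.8535, so r = 2.8535/5.6 = 0.50956.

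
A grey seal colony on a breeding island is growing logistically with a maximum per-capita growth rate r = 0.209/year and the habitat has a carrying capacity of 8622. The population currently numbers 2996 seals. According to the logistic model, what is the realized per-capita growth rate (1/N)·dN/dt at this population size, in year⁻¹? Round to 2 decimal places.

(1/N)·dN/dt = r(1 − N/K) = 0.209 × (1 − 2996/8622).
= 0.209 × 0.65252 = 0.13638.

0.14 per year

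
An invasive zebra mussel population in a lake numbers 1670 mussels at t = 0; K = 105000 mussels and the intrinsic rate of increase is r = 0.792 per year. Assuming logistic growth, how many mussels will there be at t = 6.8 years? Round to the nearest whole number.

A = (K − N₀)/N₀ = (105000 − 1670)/1670 = 61.874.
N(t) = K/(1 + A·e^(−rt)) = 105000/(1 + 61.874×e^(−0.792×6.8)).
e^(−5.386) = 0.0045821; denominator = 1 + 61.874×0.0045821 = 1.2835.
N = 105000/1.2835 = 81806.7.

81807 mussels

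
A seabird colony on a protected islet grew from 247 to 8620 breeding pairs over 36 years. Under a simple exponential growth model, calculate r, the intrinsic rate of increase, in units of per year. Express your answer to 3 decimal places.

0.099 per year

From N(t) = N₀·e^(rt): e^(r·36) = 8620/247 = 34.899.
r·36 = ln(34.899) = 3.5525, so r = 3.5525/36 = 0.098679.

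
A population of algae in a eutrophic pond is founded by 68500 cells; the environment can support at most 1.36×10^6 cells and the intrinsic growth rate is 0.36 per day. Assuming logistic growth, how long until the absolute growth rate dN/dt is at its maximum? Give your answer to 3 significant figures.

Logistic growth is fastest at N = K/2 = 680000.
A = (K − N₀)/N₀ = 18.854. Set K/(1 + A·e^(−rt)) = K/2 → A·e^(−rt) = 1.
e^(−0.36t) = 1/18.854 = 0.0530391, so t = ln(18.854)/0.36 = 2.9367/0.36 = 8.1576.

8.16 days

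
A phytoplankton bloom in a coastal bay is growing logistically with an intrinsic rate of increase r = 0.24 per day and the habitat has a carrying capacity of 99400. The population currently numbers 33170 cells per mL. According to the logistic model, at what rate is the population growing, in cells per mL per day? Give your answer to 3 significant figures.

5300 cells per mL per day

dN/dt = rN(1 − N/K) = 0.24 × 33170 × (1 − 33170/99400).
1 − 33170/99400 = 0.6663; dN/dt = 0.24 × 33170 × 0.6663 = 5304.3.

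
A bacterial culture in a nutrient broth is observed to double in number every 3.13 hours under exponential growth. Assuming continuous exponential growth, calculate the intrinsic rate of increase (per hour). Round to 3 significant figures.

0.221 per hour

r = ln(2)/t_d = 0.6931/3.13 = 0.22145.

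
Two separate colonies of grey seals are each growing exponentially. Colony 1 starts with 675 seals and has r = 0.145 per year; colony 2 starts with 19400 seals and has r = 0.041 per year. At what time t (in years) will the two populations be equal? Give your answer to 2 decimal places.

32.29 years

Set 675·e^(0.145t) = 19400·e^(0.041t).
e^((0.145 − 0.041)t) = 19400/675 → e^(0.104·t) = 28.741.
0.104·t = ln(28.741) = 3.3583, so t = 3.3583/0.104 = 32.291.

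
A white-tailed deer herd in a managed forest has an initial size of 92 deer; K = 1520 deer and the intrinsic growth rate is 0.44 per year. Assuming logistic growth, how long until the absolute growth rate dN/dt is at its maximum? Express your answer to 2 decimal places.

6.23 years

Logistic growth is fastest at N = K/2 = 760.
A = (K − N₀)/N₀ = 15.522. Set K/(1 + A·e^(−rt)) = K/2 → A·e^(−rt) = 1.
e^(−0.44t) = 1/15.522 = 0.0644258, so t = ln(15.522)/0.44 = 2.7422/0.44 = 6.2324.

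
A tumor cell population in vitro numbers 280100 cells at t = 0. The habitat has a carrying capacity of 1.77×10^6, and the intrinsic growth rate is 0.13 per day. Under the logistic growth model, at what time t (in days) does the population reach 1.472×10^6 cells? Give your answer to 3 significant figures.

A = (K − N₀)/N₀ = (1.77×10^6 − 280100)/280100 = 5.3192.
Solve 1.77×10^6/(1 + 5.3192·e^(−0.13t)) = 1.472×10^6: 1 + 5.3192·e^(−0.13t) = 1.2024, so e^(−0.13t) = 0.0380596.
−0.13·t = ln(0.0380596) = -3.2686, so t = 3.2686/0.13 = 25.143.

25.1 days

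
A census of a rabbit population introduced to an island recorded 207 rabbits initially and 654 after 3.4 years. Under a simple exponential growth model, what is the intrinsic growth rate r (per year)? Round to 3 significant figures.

From N(t) = N₀·e^(rt): e^(r·3.4) = 654/207 = 3.1594.
r·3.4 = ln(3.1594) = 1.1504, so r = 1.1504/3.4 = 0.33835.

0.338 per year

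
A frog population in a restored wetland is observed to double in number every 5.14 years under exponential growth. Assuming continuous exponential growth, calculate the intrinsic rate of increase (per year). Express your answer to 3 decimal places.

0.135 per year

r = ln(2)/t_d = 0.6931/5.14 = 0.13485.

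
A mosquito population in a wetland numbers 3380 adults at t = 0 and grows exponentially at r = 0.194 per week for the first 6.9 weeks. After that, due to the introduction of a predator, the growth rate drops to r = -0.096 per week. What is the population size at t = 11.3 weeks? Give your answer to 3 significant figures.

Phase 1: N(6.9) = 3380·e^(0.194×6.9) = 3380·e^1.339 = 12890.3.
Phase 2 runs for 11.3 − 6.9 = 4.4 weeks at r = -0.096.
N(11.3) = 12890.3·e^(-0.096×4.4) = 12890.3·e^-0.4224 = 8449.23.

8450 adults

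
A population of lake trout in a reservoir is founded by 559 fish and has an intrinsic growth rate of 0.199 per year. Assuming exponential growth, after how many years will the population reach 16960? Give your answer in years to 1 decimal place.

17.1 years

Set N₀·e^(rt) = 16960: e^(0.199·t) = 16960/559 = 30.34.
0.199·t = ln(30.34) = 3.4125, so t = 3.4125/0.199 = 17.148.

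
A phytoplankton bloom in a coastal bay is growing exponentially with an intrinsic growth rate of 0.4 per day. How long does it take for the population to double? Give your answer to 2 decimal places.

Doubling time t_d = ln(2)/r = 0.6931/0.4 = 1.7329.

1.73 days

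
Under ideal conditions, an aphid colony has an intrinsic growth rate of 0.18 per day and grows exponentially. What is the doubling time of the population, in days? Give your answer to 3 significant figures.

Doubling time t_d = ln(2)/r = 0.6931/0.18 = 3.8508.

3.85 days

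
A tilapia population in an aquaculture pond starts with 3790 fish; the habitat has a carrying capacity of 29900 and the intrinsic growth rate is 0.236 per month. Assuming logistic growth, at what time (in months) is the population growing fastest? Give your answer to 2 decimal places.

Logistic growth is fastest at N = K/2 = 14950.
A = (K − N₀)/N₀ = 6.8892. Set K/(1 + A·e^(−rt)) = K/2 → A·e^(−rt) = 1.
e^(−0.236t) = 1/6.8892 = 0.145155, so t = ln(6.8892)/0.236 = 1.93/0.236 = 8.1778.

8.18 months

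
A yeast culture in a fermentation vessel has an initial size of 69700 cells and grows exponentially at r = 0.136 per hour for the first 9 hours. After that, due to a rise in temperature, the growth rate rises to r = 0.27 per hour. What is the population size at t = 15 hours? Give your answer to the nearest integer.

Phase 1: N(9) = 69700·e^(0.136×9) = 69700·e^1.224 = 237033.
Phase 2 runs for 15 − 9 = 6 hours at r = 0.27.
N(15) = 237033·e^(0.27×6) = 237033·e^1.62 = 1.19775×10^6.

1197750 cells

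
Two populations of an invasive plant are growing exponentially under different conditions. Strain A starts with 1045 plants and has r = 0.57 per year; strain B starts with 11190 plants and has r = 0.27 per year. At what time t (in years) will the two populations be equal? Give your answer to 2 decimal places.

7.90 years

Set 1045·e^(0.57t) = 11190·e^(0.27t).
e^((0.57 − 0.27)t) = 11190/1045 → e^(0.3·t) = 10.708.
0.3·t = ln(10.708) = 2.371, so t = 2.371/0.3 = 7.9033.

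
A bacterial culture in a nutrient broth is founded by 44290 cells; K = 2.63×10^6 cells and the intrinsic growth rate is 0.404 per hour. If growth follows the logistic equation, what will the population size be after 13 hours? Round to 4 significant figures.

A = (K − N₀)/N₀ = (2.63×10^6 − 44290)/44290 = 58.381.
N(t) = K/(1 + A·e^(−rt)) = 2.63×10^6/(1 + 58.381×e^(−0.404×13)).
e^(−5.252) = 0.005237; denominator = 1 + 58.381×0.005237 = 1.3057.
N = 2.63×10^6/1.3057 = 2.014176×10^6.

2014000 cells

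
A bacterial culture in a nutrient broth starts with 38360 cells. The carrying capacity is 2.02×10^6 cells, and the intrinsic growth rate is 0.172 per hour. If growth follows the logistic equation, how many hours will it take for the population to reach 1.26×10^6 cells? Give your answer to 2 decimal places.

A = (K − N₀)/N₀ = (2.02×10^6 − 38360)/38360 = 51.659.
Solve 2.02×10^6/(1 + 51.659·e^(−0.172t)) = 1.26×10^6: 1 + 51.659·e^(−0.172t) = 1.6032, so e^(−0.172t) = 0.0116761.
−0.172·t = ln(0.0116761) = -4.4502, so t = 4.4502/0.172 = 25.873.

25.87 hours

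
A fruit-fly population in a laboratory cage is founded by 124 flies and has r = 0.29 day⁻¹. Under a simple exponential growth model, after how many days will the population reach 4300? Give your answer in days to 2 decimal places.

12.23 days

Set N₀·e^(rt) = 4300: e^(0.29·t) = 4300/124 = 34.677.
0.29·t = ln(34.677) = 3.5461, so t = 3.5461/0.29 = 12.228.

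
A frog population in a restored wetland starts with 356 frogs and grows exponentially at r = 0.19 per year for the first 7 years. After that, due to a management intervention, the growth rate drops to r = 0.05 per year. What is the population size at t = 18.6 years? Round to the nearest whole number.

2404 frogs

Phase 1: N(7) = 356·e^(0.19×7) = 356·e^1.33 = 1346.05.
Phase 2 runs for 18.6 − 7 = 11.6 years at r = 0.05.
N(18.6) = 1346.05·e^(0.05×11.6) = 1346.05·e^0.58 = 2404.1.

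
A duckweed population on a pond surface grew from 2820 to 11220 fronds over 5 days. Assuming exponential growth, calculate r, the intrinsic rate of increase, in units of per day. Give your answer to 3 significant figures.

From N(t) = N₀·e^(rt): e^(r·5) = 11220/2820 = 3.9787.
r·5 = ln(3.9787) = 1.381, so r = 1.381/5 = 0.27619.

0.276 per day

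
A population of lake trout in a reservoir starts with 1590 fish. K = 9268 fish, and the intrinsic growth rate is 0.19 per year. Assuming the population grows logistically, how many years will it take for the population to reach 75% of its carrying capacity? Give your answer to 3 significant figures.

14.1 years

A = (K − N₀)/N₀ = (9268 − 1590)/1590 = 4.8289.
Solve 9268/(1 + 4.8289·e^(−0.19t)) = 6951: 1 + 4.8289·e^(−0.19t) = 1.3333, so e^(−0.19t) = 0.0690284.
−0.19·t = ln(0.0690284) = -2.6732, so t = 2.6732/0.19 = 14.07.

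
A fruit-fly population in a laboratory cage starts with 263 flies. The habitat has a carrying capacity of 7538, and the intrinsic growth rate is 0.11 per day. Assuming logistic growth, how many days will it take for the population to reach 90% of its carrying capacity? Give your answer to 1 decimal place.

50.2 days

A = (K − N₀)/N₀ = (7538 − 263)/263 = 27.662.
Solve 7538/(1 + 27.662·e^(−0.11t)) = 6784.2: 1 + 27.662·e^(−0.11t) = 1.1111, so e^(−0.11t) = 0.0040168.
−0.11·t = ln(0.0040168) = -5.5173, so t = 5.5173/0.11 = 50.157.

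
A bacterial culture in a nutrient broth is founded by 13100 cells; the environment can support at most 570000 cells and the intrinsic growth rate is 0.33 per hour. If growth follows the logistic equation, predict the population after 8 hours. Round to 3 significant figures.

141000 cells

A = (K − N₀)/N₀ = (570000 − 13100)/13100 = 42.511.
N(t) = K/(1 + A·e^(−rt)) = 570000/(1 + 42.511×e^(−0.33×8)).
e^(−2.64) = 0.071361; denominator = 1 + 42.511×0.071361 = 4.0337.
N = 570000/4.0337 = 141310.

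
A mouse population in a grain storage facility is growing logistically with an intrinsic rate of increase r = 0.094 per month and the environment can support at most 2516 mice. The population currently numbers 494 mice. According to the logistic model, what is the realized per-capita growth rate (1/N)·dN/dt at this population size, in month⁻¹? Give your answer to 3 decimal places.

0.076 per month

(1/N)·dN/dt = r(1 − N/K) = 0.094 × (1 − 494/2516).
= 0.094 × 0.80366 = 0.075544.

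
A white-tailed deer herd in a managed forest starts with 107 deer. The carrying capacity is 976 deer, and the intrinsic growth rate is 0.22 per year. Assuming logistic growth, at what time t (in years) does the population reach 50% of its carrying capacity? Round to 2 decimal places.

9.52 years

A = (K − N₀)/N₀ = (976 − 107)/107 = 8.1215.
Solve 976/(1 + 8.1215·e^(−0.22t)) = 488: 1 + 8.1215·e^(−0.22t) = 2, so e^(−0.22t) = 0.12313.
−0.22·t = ln(0.12313) = -2.0945, so t = 2.0945/0.22 = 9.5205.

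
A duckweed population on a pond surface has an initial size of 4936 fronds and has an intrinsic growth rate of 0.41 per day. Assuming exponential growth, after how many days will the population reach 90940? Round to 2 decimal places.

Set N₀·e^(rt) = 90940: e^(0.41·t) = 90940/4936 = 18.424.
0.41·t = ln(18.424) = 2.9136, so t = 2.9136/0.41 = 7.1065.

7.11 days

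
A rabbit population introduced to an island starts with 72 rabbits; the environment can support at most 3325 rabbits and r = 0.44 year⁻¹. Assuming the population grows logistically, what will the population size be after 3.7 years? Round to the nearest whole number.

337 rabbits

A = (K − N₀)/N₀ = (3325 − 72)/72 = 45.181.
N(t) = K/(1 + A·e^(−rt)) = 3325/(1 + 45.181×e^(−0.44×3.7)).
e^(−1.628) = 0.19632; denominator = 1 + 45.181×0.19632 = 9.8699.
N = 3325/9.8699 = 336.882.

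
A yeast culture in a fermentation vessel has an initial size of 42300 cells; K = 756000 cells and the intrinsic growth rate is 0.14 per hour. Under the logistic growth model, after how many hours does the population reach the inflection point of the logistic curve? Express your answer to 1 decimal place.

20.2 hours

Logistic growth is fastest at N = K/2 = 378000.
A = (K − N₀)/N₀ = 16.872. Set K/(1 + A·e^(−rt)) = K/2 → A·e^(−rt) = 1.
e^(−0.14t) = 1/16.872 = 0.0592686, so t = ln(16.872)/0.14 = 2.8257/0.14 = 20.183.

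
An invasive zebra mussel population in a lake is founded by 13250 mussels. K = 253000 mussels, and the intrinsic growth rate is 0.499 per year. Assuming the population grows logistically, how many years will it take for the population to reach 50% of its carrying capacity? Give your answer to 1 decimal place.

5.8 years

A = (K − N₀)/N₀ = (253000 − 13250)/13250 = 18.094.
Solve 253000/(1 + 18.094·e^(−0.499t)) = 126500: 1 + 18.094·e^(−0.499t) = 2, so e^(−0.499t) = 0.0552659.
−0.499·t = ln(0.0552659) = -2.8956, so t = 2.8956/0.499 = 5.8028.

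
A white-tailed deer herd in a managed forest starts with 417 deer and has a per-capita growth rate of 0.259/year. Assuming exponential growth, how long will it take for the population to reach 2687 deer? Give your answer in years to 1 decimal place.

Set N₀·e^(rt) = 2687: e^(0.259·t) = 2687/417 = 6.4436.
0.259·t = ln(6.4436) = 1.8631, so t = 1.8631/0.259 = 7.1934.

7.2 years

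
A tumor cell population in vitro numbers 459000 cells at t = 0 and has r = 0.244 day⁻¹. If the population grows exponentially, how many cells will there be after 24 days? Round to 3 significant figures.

160000000 cells

N(t) = N₀·e^(rt) = 459000 × e^(0.244×24) = 459000 × e^5.856.
e^5.856 ≈ 349.32, so N ≈ 459000 × 349.32 = 1.603397×10^8.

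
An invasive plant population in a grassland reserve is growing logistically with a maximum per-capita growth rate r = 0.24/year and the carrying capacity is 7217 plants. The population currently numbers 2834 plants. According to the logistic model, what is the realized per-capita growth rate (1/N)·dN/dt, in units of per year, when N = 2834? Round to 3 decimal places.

(1/N)·dN/dt = r(1 − N/K) = 0.24 × (1 − 2834/7217).
= 0.24 × 0.60732 = 0.14576.

0.146 per year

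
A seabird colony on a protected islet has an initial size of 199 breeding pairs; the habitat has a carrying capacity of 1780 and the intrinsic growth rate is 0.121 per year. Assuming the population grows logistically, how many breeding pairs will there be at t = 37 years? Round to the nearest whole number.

1633 breeding pairs

A = (K − N₀)/N₀ = (1780 − 199)/199 = 7.9447.
N(t) = K/(1 + A·e^(−rt)) = 1780/(1 + 7.9447×e^(−0.121×37)).
e^(−4.477) = 0.011367; denominator = 1 + 7.9447×0.011367 = 1.0903.
N = 1780/1.0903 = 1632.56.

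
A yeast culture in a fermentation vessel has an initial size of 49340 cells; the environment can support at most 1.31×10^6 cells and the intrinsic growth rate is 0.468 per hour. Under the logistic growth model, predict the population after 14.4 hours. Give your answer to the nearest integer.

1271547 cells

A = (K − N₀)/N₀ = (1.31×10^6 − 49340)/49340 = 25.55.
N(t) = K/(1 + A·e^(−rt)) = 1.31×10^6/(1 + 25.55×e^(−0.468×14.4)).
e^(−6.739) = 0.0011836; denominator = 1 + 25.55×0.0011836 = 1.0302.
N = 1.31×10^6/1.0302 = 1.271547×10^6.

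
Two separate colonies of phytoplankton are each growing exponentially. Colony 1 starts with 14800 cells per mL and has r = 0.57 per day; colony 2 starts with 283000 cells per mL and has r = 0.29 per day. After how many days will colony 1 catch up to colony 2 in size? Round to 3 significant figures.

10.5 days

Set 14800·e^(0.57t) = 283000·e^(0.29t).
e^((0.57 − 0.29)t) = 283000/14800 → e^(0.28·t) = 19.122.
0.28·t = ln(19.122) = 2.9508, so t = 2.9508/0.28 = 10.539.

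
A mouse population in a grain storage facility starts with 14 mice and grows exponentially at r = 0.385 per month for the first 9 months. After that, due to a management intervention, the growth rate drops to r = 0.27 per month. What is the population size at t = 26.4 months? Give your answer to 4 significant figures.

49120 mice

Phase 1: N(9) = 14·e^(0.385×9) = 14·e^3.465 = 447.67.
Phase 2 runs for 26.4 − 9 = 17.4 months at r = 0.27.
N(26.4) = 447.67·e^(0.27×17.4) = 447.67·e^4.698 = 49121.8.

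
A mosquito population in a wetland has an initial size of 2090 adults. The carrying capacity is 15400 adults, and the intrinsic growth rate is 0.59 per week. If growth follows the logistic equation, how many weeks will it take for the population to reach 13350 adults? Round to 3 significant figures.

A = (K − N₀)/N₀ = (15400 − 2090)/2090 = 6.3684.
Solve 15400/(1 + 6.3684·e^(−0.59t)) = 13350: 1 + 6.3684·e^(−0.59t) = 1.1536, so e^(−0.59t) = 0.0241124.
−0.59·t = ln(0.0241124) = -3.725, so t = 3.725/0.59 = 6.3136.

6.31 weeks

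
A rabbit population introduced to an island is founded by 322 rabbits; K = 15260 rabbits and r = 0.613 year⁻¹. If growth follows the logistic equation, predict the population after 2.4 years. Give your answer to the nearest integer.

A = (K − N₀)/N₀ = (15260 − 322)/322 = 46.391.
N(t) = K/(1 + A·e^(−rt)) = 15260/(1 + 46.391×e^(−0.613×2.4)).
e^(−1.471) = 0.22965; denominator = 1 + 46.391×0.22965 = 11.654.
N = 15260/11.654 = 1309.45.

1309 rabbits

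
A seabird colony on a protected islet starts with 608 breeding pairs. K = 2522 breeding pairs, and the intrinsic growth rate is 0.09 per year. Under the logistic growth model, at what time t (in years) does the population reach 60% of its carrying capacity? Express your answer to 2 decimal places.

A = (K − N₀)/N₀ = (2522 − 608)/608 = 3.148.
Solve 2522/(1 + 3.148·e^(−0.09t)) = 1513.2: 1 + 3.148·e^(−0.09t) = 1.6667, so e^(−0.09t) = 0.211773.
−0.09·t = ln(0.211773) = -1.5522, so t = 1.5522/0.09 = 17.247.

17.25 years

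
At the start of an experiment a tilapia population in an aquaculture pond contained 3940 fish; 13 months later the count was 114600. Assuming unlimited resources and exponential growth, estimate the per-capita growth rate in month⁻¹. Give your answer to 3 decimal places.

From N(t) = N₀·e^(rt): e^(r·13) = 114600/3940 = 29.086.
r·13 = ln(29.086) = 3.3703, so r = 3.3703/13 = 0.25925.

0.259 per month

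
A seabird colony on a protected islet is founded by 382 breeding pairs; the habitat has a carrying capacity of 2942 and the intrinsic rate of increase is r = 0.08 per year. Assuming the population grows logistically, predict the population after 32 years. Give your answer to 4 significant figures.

1938 breeding pairs

A = (K − N₀)/N₀ = (2942 − 382)/382 = 6.7016.
N(t) = K/(1 + A·e^(−rt)) = 2942/(1 + 6.7016×e^(−0.08×32)).
e^(−2.56) = 0.077305; denominator = 1 + 6.7016×0.077305 = 1.5181.
N = 2942/1.5181 = 1938.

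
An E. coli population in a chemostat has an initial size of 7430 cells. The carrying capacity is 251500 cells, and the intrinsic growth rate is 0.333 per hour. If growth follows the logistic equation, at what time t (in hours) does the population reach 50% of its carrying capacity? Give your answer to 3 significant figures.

A = (K − N₀)/N₀ = (251500 − 7430)/7430 = 32.849.
Solve 251500/(1 + 32.849·e^(−0.333t)) = 125750: 1 + 32.849·e^(−0.333t) = 2, so e^(−0.333t) = 0.0304421.
−0.333·t = ln(0.0304421) = -3.4919, so t = 3.4919/0.333 = 10.486.

10.5 hours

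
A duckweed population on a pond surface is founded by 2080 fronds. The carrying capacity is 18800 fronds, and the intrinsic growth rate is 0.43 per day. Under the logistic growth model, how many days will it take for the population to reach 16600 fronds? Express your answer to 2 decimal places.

9.55 days

A = (K − N₀)/N₀ = (18800 − 2080)/2080 = 8.0385.
Solve 18800/(1 + 8.0385·e^(−0.43t)) = 16600: 1 + 8.0385·e^(−0.43t) = 1.1325, so e^(−0.43t) = 0.016487.
−0.43·t = ln(0.016487) = -4.1052, so t = 4.1052/0.43 = 9.5469.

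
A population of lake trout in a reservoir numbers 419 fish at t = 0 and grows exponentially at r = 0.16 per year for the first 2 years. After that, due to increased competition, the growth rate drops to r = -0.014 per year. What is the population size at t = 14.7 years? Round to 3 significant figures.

483 fish

Phase 1: N(2) = 419·e^(0.16×2) = 419·e^0.32 = 577.017.
Phase 2 runs for 14.7 − 2 = 12.7 years at r = -0.014.
N(14.7) = 577.017·e^(-0.014×12.7) = 577.017·e^-0.1778 = 483.026.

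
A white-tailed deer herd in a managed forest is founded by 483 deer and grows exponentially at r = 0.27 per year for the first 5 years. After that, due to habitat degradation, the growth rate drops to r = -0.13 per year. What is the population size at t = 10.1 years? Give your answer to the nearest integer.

Phase 1: N(5) = 483·e^(0.27×5) = 483·e^1.35 = 1863.14.
Phase 2 runs for 10.1 − 5 = 5.1 years at r = -0.13.
N(10.1) = 1863.14·e^(-0.13×5.1) = 1863.14·e^-0.663 = 960.08.

960 deer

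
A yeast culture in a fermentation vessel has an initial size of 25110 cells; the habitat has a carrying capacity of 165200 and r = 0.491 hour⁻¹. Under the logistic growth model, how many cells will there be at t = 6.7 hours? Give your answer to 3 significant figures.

137000 cells

A = (K − N₀)/N₀ = (165200 − 25110)/25110 = 5.5791.
N(t) = K/(1 + A·e^(−rt)) = 165200/(1 + 5.5791×e^(−0.491×6.7)).
e^(−3.29) = 0.037265; denominator = 1 + 5.5791×0.037265 = 1.2079.
N = 165200/1.2079 = 136766.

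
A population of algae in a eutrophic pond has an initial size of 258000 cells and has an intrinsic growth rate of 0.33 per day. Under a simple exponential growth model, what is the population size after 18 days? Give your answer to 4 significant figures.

98020000 cells

N(t) = N₀·e^(rt) = 258000 × e^(0.33×18) = 258000 × e^5.94.
e^5.94 ≈ 379.93, so N ≈ 258000 × 379.93 = 9.802321×10^7.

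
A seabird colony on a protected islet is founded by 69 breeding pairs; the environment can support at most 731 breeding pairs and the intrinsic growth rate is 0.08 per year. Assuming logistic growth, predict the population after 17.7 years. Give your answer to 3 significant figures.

A = (K − N₀)/N₀ = (731 − 69)/69 = 9.5942.
N(t) = K/(1 + A·e^(−rt)) = 731/(1 + 9.5942×e^(−0.08×17.7)).
e^(−1.416) = 0.24268; denominator = 1 + 9.5942×0.24268 = 3.3283.
N = 731/3.3283 = 219.628.

220 breeding pairs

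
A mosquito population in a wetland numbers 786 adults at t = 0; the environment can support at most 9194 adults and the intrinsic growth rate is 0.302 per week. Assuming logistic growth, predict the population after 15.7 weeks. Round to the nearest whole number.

8409 adults

A = (K − N₀)/N₀ = (9194 − 786)/786 = 10.697.
N(t) = K/(1 + A·e^(−rt)) = 9194/(1 + 10.697×e^(−0.302×15.7)).
e^(−4.741) = 0.0087264; denominator = 1 + 10.697×0.0087264 = 1.0933.
N = 9194/1.0933 = 8409.03.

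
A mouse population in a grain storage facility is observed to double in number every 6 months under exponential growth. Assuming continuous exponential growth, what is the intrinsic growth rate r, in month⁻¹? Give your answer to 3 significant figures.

0.116 per month

r = ln(2)/t_d = 0.6931/6 = 0.11552.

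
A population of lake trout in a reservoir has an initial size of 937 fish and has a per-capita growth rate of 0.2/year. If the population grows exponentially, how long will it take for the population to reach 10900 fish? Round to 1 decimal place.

Set N₀·e^(rt) = 10900: e^(0.2·t) = 10900/937 = 11.633.
0.2·t = ln(11.633) = 2.4538, so t = 2.4538/0.2 = 12.269.

12.3 years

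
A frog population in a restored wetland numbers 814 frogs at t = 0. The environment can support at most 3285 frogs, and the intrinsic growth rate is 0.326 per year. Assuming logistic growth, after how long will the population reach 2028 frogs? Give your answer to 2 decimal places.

4.87 years

A = (K − N₀)/N₀ = (3285 − 814)/814 = 3.0356.
Solve 3285/(1 + 3.0356·e^(−0.326t)) = 2028: 1 + 3.0356·e^(−0.326t) = 1.6198, so e^(−0.326t) = 0.204183.
−0.326·t = ln(0.204183) = -1.5887, so t = 1.5887/0.326 = 4.8734.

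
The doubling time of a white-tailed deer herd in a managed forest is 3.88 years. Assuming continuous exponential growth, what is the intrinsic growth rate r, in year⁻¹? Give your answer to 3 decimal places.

r = ln(2)/t_d = 0.6931/3.88 = 0.17865.

0.179 per year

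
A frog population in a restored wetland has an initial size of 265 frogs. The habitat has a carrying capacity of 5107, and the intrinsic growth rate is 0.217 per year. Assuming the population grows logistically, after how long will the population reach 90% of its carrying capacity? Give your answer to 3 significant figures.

A = (K − N₀)/N₀ = (5107 − 265)/265 = 18.272.
Solve 5107/(1 + 18.272·e^(−0.217t)) = 4596.3: 1 + 18.272·e^(−0.217t) = 1.1111, so e^(−0.217t) = 0.00608105.
−0.217·t = ln(0.00608105) = -5.1026, so t = 5.1026/0.217 = 23.514.

23.5 years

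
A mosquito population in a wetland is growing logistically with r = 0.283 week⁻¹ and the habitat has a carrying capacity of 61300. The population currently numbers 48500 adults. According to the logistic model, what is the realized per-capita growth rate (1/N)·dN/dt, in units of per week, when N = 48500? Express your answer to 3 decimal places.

0.059 per week

(1/N)·dN/dt = r(1 − N/K) = 0.283 × (1 − 48500/61300).
= 0.283 × 0.20881 = 0.059093.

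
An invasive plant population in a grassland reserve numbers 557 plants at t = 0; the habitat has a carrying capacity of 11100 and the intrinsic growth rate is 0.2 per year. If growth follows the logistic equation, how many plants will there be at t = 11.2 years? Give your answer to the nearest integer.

A = (K − N₀)/N₀ = (11100 − 557)/557 = 18.928.
N(t) = K/(1 + A·e^(−rt)) = 11100/(1 + 18.928×e^(−0.2×11.2)).
e^(−2.24) = 0.10646; denominator = 1 + 18.928×0.10646 = 3.0151.
N = 11100/3.0151 = 3681.51.

3682 plants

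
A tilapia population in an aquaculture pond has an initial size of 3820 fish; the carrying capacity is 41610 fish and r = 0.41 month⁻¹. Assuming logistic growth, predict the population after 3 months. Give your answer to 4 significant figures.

10690 fish

A = (K − N₀)/N₀ = (41610 − 3820)/3820 = 9.8927.
N(t) = K/(1 + A·e^(−rt)) = 41610/(1 + 9.8927×e^(−0.41×3)).
e^(−1.23) = 0.29229; denominator = 1 + 9.8927×0.29229 = 3.8916.
N = 41610/3.8916 = 10692.4.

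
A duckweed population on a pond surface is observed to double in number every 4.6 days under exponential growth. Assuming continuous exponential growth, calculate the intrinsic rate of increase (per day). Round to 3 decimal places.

r = ln(2)/t_d = 0.6931/4.6 = 0.15068.

0.151 per day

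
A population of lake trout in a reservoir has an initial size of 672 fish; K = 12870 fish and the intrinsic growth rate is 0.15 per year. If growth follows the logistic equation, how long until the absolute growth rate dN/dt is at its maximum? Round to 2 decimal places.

Logistic growth is fastest at N = K/2 = 6435.
A = (K − N₀)/N₀ = 18.152. Set K/(1 + A·e^(−rt)) = K/2 → A·e^(−rt) = 1.
e^(−0.15t) = 1/18.152 = 0.055091, so t = ln(18.152)/0.15 = 2.8988/0.15 = 19.325.

19.33 years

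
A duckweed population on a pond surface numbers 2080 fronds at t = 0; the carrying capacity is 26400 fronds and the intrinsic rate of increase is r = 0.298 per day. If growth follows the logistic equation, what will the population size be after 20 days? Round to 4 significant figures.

A = (K − N₀)/N₀ = (26400 − 2080)/2080 = 11.692.
N(t) = K/(1 + A·e^(−rt)) = 26400/(1 + 11.692×e^(−0.298×20)).
e^(−5.96) = 0.0025799; denominator = 1 + 11.692×0.0025799 = 1.0302.
N = 26400/1.0302 = 25627.

25630 fronds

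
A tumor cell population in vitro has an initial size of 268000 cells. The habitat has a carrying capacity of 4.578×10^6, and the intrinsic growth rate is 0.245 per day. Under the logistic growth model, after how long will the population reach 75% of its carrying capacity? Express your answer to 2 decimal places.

A = (K − N₀)/N₀ = (4.578×10^6 − 268000)/268000 = 16.082.
Solve 4.578×10^6/(1 + 16.082·e^(−0.245t)) = 3.4335×10^6: 1 + 16.082·e^(−0.245t) = 1.3333, so e^(−0.245t) = 0.020727.
−0.245·t = ln(0.020727) = -3.8763, so t = 3.8763/0.245 = 15.822.

15.82 days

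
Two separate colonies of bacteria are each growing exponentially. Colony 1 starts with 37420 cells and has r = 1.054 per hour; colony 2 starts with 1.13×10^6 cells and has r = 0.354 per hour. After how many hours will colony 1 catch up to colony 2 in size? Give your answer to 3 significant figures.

Set 37420·e^(1.054t) = 1.13×10^6·e^(0.354t).
e^((1.054 − 0.354)t) = 1.13×10^6/37420 → e^(0.7·t) = 30.198.
0.7·t = ln(30.198) = 3.4078, so t = 3.4078/0.7 = 4.8682.

4.87 hours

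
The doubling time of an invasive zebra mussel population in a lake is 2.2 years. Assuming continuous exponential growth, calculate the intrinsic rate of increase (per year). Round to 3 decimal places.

r = ln(2)/t_d = 0.6931/2.2 = 0.31507.

0.315 per year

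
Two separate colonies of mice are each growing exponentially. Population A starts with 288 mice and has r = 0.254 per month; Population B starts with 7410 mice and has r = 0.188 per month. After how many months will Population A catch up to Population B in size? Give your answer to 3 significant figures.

Set 288·e^(0.254t) = 7410·e^(0.188t).
e^((0.254 − 0.188)t) = 7410/288 → e^(0.066·t) = 25.729.
0.066·t = ln(25.729) = 3.2476, so t = 3.2476/0.066 = 49.206.

49.2 months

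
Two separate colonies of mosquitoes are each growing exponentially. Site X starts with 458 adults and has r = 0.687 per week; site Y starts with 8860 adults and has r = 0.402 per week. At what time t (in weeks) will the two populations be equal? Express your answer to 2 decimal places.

10.39 weeks

Set 458·e^(0.687t) = 8860·e^(0.402t).
e^((0.687 − 0.402)t) = 8860/458 → e^(0.285·t) = 19.345.
0.285·t = ln(19.345) = 2.9624, so t = 2.9624/0.285 = 10.395.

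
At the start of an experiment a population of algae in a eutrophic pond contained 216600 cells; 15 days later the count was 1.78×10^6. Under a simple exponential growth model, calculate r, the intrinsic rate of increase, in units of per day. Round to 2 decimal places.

From N(t) = N₀·e^(rt): e^(r·15) = 1.78×10^6/216600 = 8.2179.
r·15 = ln(8.2179) = 2.1063, so r = 2.1063/15 = 0.14042.

0.14 per day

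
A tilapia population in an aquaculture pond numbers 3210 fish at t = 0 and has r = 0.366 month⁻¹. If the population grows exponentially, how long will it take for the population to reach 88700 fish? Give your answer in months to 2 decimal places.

9.07 months

Set N₀·e^(rt) = 88700: e^(0.366·t) = 88700/3210 = 27.632.
0.366·t = ln(27.632) = 3.319, so t = 3.319/0.366 = 9.0683.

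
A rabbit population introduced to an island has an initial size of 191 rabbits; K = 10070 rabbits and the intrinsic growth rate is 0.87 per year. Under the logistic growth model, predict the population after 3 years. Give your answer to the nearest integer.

A = (K − N₀)/N₀ = (10070 − 191)/191 = 51.723.
N(t) = K/(1 + A·e^(−rt)) = 10070/(1 + 51.723×e^(−0.87×3)).
e^(−2.61) = 0.073535; denominator = 1 + 51.723×0.073535 = 4.8034.
N = 10070/4.8034 = 2096.44.

2096 rabbits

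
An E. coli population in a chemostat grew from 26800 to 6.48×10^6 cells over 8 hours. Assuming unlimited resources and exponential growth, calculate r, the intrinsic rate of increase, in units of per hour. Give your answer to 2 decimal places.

From N(t) = N₀·e^(rt): e^(r·8) = 6.48×10^6/26800 = 241.79.
r·8 = ln(241.79) = 5.4881, so r = 5.4881/8 = 0.68601.

0.69 per hour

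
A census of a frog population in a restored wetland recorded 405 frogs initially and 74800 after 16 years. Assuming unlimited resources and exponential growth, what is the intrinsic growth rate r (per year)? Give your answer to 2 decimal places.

From N(t) = N₀·e^(rt): e^(r·16) = 74800/405 = 184.69.
r·16 = ln(184.69) = 5.2187, so r = 5.2187/16 = 0.32617.

0.33 per year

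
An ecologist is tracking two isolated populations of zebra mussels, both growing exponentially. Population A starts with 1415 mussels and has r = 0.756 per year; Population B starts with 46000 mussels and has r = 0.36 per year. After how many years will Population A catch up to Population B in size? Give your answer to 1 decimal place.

8.8 years

Set 1415·e^(0.756t) = 46000·e^(0.36t).
e^((0.756 − 0.36)t) = 46000/1415 → e^(0.396·t) = 32.509.
0.396·t = ln(32.509) = 3.4815, so t = 3.4815/0.396 = 8.7917.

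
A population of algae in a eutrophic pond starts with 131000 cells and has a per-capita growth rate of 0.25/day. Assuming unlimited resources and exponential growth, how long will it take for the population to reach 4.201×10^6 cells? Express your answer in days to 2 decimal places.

Set N₀·e^(rt) = 4.201×10^6: e^(0.25·t) = 4.201×10^6/131000 = 32.069.
0.25·t = ln(32.069) = 3.4679, so t = 3.4679/0.25 = 13.872.

13.87 days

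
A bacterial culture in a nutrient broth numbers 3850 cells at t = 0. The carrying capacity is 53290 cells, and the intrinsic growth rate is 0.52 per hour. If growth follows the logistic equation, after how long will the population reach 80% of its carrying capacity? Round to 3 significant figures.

A = (K − N₀)/N₀ = (53290 − 3850)/3850 = 12.842.
Solve 53290/(1 + 12.842·e^(−0.52t)) = 42632: 1 + 12.842·e^(−0.52t) = 1.25, so e^(−0.52t) = 0.019468.
−0.52·t = ln(0.019468) = -3.939, so t = 3.939/0.52 = 7.575.

7.57 hours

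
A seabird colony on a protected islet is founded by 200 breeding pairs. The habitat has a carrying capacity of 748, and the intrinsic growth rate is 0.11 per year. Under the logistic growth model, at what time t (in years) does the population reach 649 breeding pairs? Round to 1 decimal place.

A = (K − N₀)/N₀ = (748 − 200)/200 = 2.74.
Solve 748/(1 + 2.74·e^(−0.11t)) = 649: 1 + 2.74·e^(−0.11t) = 1.1525, so e^(−0.11t) = 0.0556724.
−0.11·t = ln(0.0556724) = -2.8883, so t = 2.8883/0.11 = 26.257.

26.3 years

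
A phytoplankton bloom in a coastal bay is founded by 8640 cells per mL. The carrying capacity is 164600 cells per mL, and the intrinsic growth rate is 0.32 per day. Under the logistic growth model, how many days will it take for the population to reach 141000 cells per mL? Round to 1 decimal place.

A = (K − N₀)/N₀ = (164600 − 8640)/8640 = 18.051.
Solve 164600/(1 + 18.051·e^(−0.32t)) = 141000: 1 + 18.051·e^(−0.32t) = 1.1674, so e^(−0.32t) = 0.00927243.
−0.32·t = ln(0.00927243) = -4.6807, so t = 4.6807/0.32 = 14.627.

14.6 days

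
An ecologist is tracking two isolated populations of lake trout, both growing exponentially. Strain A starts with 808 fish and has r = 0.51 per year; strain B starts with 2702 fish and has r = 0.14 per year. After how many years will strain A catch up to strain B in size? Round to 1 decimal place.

Set 808·e^(0.51t) = 2702·e^(0.14t).
e^((0.51 − 0.14)t) = 2702/808 → e^(0.37·t) = 3.3441.
0.37·t = ln(3.3441) = 1.2072, so t = 1.2072/0.37 = 3.2627.

3.3 years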